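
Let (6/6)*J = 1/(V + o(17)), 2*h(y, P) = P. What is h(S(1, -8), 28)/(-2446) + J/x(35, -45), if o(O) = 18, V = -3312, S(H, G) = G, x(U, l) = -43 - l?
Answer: -47339/8057124 ≈ -0.0058754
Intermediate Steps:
h(y, P) = P/2
J = -1/3294 (J = 1/(-3312 + 18) = 1/(-3294) = -1/3294 ≈ -0.00030358)
h(S(1, -8), 28)/(-2446) + J/x(35, -45) = ((½)*28)/(-2446) - 1/(3294*(-43 - 1*(-45))) = 14*(-1/2446) - 1/(3294*(-43 + 45)) = -7/1223 - 1/3294/2 = -7/1223 - 1/3294*½ = -7/1223 - 1/6588 = -47339/8057124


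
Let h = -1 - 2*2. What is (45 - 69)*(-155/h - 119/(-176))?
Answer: -16725/22 ≈ -760.23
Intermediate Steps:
h = -5 (h = -1 - 4 = -5)
(45 - 69)*(-155/h - 119/(-176)) = (45 - 69)*(-155/(-5) - 119/(-176)) = -24*(-155*(-⅕) - 119*(-1/176)) = -24*(31 + 119/176) = -24*5575/176 = -16725/22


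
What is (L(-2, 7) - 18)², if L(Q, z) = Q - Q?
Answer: 324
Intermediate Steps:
L(Q, z) = 0
(L(-2, 7) - 18)² = (0 - 18)² = (-18)² = 324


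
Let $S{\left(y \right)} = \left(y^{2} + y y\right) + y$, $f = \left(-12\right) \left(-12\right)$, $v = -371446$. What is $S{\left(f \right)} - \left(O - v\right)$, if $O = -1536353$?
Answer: $1206523$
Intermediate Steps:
$f = 144$
$S{\left(y \right)} = y + 2 y^{2}$ ($S{\left(y \right)} = \left(y^{2} + y^{2}\right) + y = 2 y^{2} + y = y + 2 y^{2}$)
$S{\left(f \right)} - \left(O - v\right) = 144 \left(1 + 2 \cdot 144\right) - \left(-1536353 - -371446\right) = 144 \left(1 + 288\right) - \left(-1536353 + 371446\right) = 144 \cdot 289 - -1164907 = 41616 + 1164907 = 1206523$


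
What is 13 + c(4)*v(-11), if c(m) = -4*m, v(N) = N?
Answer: 189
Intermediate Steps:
13 + c(4)*v(-11) = 13 - 4*4*(-11) = 13 - 16*(-11) = 13 + 176 = 189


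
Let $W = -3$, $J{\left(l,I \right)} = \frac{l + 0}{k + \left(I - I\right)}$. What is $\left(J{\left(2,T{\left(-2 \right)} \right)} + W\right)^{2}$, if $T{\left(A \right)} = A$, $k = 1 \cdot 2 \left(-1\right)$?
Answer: $16$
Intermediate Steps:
$k = -2$ ($k = 2 \left(-1\right) = -2$)
$J{\left(l,I \right)} = - \frac{l}{2}$ ($J{\left(l,I \right)} = \frac{l + 0}{-2 + \left(I - I\right)} = \frac{l}{-2 + 0} = \frac{l}{-2} = l \left(- \frac{1}{2}\right) = - \frac{l}{2}$)
$\left(J{\left(2,T{\left(-2 \right)} \right)} + W\right)^{2} = \left(\left(- \frac{1}{2}\right) 2 - 3\right)^{2} = \left(-1 - 3\right)^{2} = \left(-4\right)^{2} = 16$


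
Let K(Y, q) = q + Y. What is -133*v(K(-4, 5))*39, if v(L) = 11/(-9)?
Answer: 19019/3 ≈ 6339.7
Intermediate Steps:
K(Y, q) = Y + q
v(L) = -11/9 (v(L) = 11*(-⅑) = -11/9)
-133*v(K(-4, 5))*39 = -133*(-11/9)*39 = (1463/9)*39 = 19019/3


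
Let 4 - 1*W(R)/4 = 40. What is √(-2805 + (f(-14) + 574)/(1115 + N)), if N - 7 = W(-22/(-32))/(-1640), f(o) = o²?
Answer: I*√37096080169830/115014 ≈ 52.956*I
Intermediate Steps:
W(R) = -144 (W(R) = 16 - 4*40 = 16 - 160 = -144)
N = 1453/205 (N = 7 - 144/(-1640) = 7 - 144*(-1/1640) = 7 + 18/205 = 1453/205 ≈ 7.0878)
√(-2805 + (f(-14) + 574)/(1115 + N)) = √(-2805 + ((-14)² + 574)/(1115 + 1453/205)) = √(-2805 + (196 + 574)/(230028/205)) = √(-2805 + 770*(205/230028)) = √(-2805 + 78925/115014) = √(-322535345/115014) = I*√37096080169830/115014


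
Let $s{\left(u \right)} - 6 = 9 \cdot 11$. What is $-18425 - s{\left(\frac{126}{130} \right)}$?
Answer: $-18530$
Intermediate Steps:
$s{\left(u \right)} = 105$ ($s{\left(u \right)} = 6 + 9 \cdot 11 = 6 + 99 = 105$)
$-18425 - s{\left(\frac{126}{130} \right)} = -18425 - 105 = -18530$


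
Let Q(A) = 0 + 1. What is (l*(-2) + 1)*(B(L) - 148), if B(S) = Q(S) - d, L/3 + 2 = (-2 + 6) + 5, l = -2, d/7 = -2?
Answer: -665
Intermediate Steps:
d = -14 (d = 7*(-2) = -14)
Q(A) = 1
L = 21 (L = -6 + 3*((-2 + 6) + 5) = -6 + 3*(4 + 5) = -6 + 3*9 = -6 + 27 = 21)
B(S) = 15 (B(S) = 1 - 1*(-14) = 1 + 14 = 15)
(l*(-2) + 1)*(B(L) - 148) = (-2*(-2) + 1)*(15 - 148) = (4 + 1)*(-133) = 5*(-133) = -665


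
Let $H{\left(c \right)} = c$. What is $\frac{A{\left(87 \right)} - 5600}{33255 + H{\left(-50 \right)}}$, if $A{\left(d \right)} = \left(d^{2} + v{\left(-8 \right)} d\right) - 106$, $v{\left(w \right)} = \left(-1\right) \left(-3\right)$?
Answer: $\frac{2124}{33205} \approx 0.063966$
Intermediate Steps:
$v{\left(w \right)} = 3$
$A{\left(d \right)} = -106 + d^{2} + 3 d$ ($A{\left(d \right)} = \left(d^{2} + 3 d\right) - 106 = -106 + d^{2} + 3 d$)
$\frac{A{\left(87 \right)} - 5600}{33255 + H{\left(-50 \right)}} = \frac{\left(-106 + 87^{2} + 3 \cdot 87\right) - 5600}{33255 - 50} = \frac{\left(-106 + 7569 + 261\right) - 5600}{33205} = \left(7724 - 5600\right) \frac{1}{33205} = 2124 \cdot \frac{1}{33205} = \frac{2124}{33205}$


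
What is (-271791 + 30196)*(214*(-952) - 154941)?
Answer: 86652637055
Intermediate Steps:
(-271791 + 30196)*(214*(-952) - 154941) = -241595*(-203728 - 154941) = -241595*(-358669) = 86652637055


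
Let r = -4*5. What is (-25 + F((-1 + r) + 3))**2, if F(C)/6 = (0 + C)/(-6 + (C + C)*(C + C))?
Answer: 29084449/46225 ≈ 629.19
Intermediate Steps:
r = -20
F(C) = 6*C/(-6 + 4*C**2) (F(C) = 6*((0 + C)/(-6 + (C + C)*(C + C))) = 6*(C/(-6 + (2*C)*(2*C))) = 6*(C/(-6 + 4*C**2)) = 6*C/(-6 + 4*C**2))
(-25 + F((-1 + r) + 3))**2 = (-25 + 3*((-1 - 20) + 3)/(-3 + 2*((-1 - 20) + 3)**2))**2 = (-25 + 3*(-21 + 3)/(-3 + 2*(-21 + 3)**2))**2 = (-25 + 3*(-18)/(-3 + 2*(-18)**2))**2 = (-25 + 3*(-18)/(-3 + 2*324))**2 = (-25 + 3*(-18)/(-3 + 648))**2 = (-25 + 3*(-18)/645)**2 = (-25 + 3*(-18)*(1/645))**2 = (-25 - 18/215)**2 = (-5393/215)**2 = 29084449/46225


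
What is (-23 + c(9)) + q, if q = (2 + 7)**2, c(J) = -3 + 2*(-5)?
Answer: 45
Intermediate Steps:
c(J) = -13 (c(J) = -3 - 10 = -13)
q = 81 (q = 9**2 = 81)
(-23 + c(9)) + q = (-23 - 13) + 81 = -36 + 81 = 45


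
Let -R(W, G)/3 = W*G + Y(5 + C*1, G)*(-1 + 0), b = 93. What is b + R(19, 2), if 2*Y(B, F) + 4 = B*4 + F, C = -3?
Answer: -12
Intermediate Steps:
Y(B, F) = -2 + F/2 + 2*B (Y(B, F) = -2 + (B*4 + F)/2 = -2 + (4*B + F)/2 = -2 + (F + 4*B)/2 = -2 + (F/2 + 2*B) = -2 + F/2 + 2*B)
R(W, G) = 6 + 3*G/2 - 3*G*W (R(W, G) = -3*(W*G + (-2 + G/2 + 2*(5 - 3*1))*(-1 + 0)) = -3*(G*W + (-2 + G/2 + 2*(5 - 3))*(-1)) = -3*(G*W + (-2 + G/2 + 2*2)*(-1)) = -3*(G*W + (-2 + G/2 + 4)*(-1)) = -3*(G*W + (2 + G/2)*(-1)) = -3*(G*W + (-2 - G/2)) = -3*(-2 - G/2 + G*W) = 6 + 3*G/2 - 3*G*W)
b + R(19, 2) = 93 + (6 + (3/2)*2 - 3*2*19) = 93 + (6 + 3 - 114) = 93 - 105 = -12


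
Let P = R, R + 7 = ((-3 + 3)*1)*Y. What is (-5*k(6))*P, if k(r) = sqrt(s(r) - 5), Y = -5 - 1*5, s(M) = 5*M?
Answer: 175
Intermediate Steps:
Y = -10 (Y = -5 - 5 = -10)
k(r) = sqrt(-5 + 5*r) (k(r) = sqrt(5*r - 5) = sqrt(-5 + 5*r))
R = -7 (R = -7 + ((-3 + 3)*1)*(-10) = -7 + (0*1)*(-10) = -7 + 0*(-10) = -7 + 0 = -7)
P = -7
(-5*k(6))*P = -5*sqrt(-5 + 5*6)*(-7) = -5*sqrt(-5 + 30)*(-7) = -5*sqrt(25)*(-7) = -5*5*(-7) = -25*(-7) = 175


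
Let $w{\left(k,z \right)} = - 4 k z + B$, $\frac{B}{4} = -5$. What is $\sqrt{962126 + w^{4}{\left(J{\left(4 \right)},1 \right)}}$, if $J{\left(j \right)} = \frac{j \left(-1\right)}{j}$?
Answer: $\sqrt{1027662} \approx 1013.7$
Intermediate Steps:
$B = -20$ ($B = 4 \left(-5\right) = -20$)
$J{\left(j \right)} = -1$ ($J{\left(j \right)} = \frac{\left(-1\right) j}{j} = -1$)
$w{\left(k,z \right)} = -20 - 4 k z$ ($w{\left(k,z \right)} = - 4 k z - 20 = -20 - 4 k z$)
$\sqrt{962126 + w^{4}{\left(J{\left(4 \right)},1 \right)}} = \sqrt{962126 + \left(-20 - \left(-4\right) 1\right)^{4}} = \sqrt{962126 + \left(-20 + 4\right)^{4}} = \sqrt{962126 + \left(-16\right)^{4}} = \sqrt{962126 + 65536} = \sqrt{1027662}$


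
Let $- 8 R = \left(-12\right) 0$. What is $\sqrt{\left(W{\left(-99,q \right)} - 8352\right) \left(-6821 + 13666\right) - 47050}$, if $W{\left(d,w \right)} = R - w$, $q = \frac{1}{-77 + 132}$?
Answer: $\frac{i \sqrt{6923210349}}{11} \approx 7564.2 i$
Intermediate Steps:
$R = 0$ ($R = - \frac{\left(-12\right) 0}{8} = \left(- \frac{1}{8}\right) 0 = 0$)
$q = \frac{1}{55} \approx 0.018182$
$W{\left(d,w \right)} = - w$ ($W{\left(d,w \right)} = 0 - w = - w$)
$\sqrt{\left(W{\left(-99,q \right)} - 8352\right) \left(-6821 + 13666\right) - 47050} = \sqrt{\left(\left(-1\right) \frac{1}{55} - 8352\right) \left(-6821 + 13666\right) - 47050} = \sqrt{\left(- \frac{1}{55} - 8352\right) 6845 - 47050} = \sqrt{\left(- \frac{459361}{55}\right) 6845 - 47050} = \sqrt{- \frac{628865209}{11} - 47050} = \sqrt{- \frac{629382759}{11}} = \frac{i \sqrt{6923210349}}{11}$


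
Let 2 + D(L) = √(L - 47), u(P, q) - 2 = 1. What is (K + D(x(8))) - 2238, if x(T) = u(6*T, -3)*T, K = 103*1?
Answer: -2137 + I*√23 ≈ -2137.0 + 4.7958*I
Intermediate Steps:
u(P, q) = 3 (u(P, q) = 2 + 1 = 3)
K = 103
x(T) = 3*T
D(L) = -2 + √(-47 + L) (D(L) = -2 + √(L - 47) = -2 + √(-47 + L))
(K + D(x(8))) - 2238 = (103 + (-2 + √(-47 + 3*8))) - 2238 = (103 + (-2 + √(-47 + 24))) - 2238 = (103 + (-2 + √(-23))) - 2238 = (103 + (-2 + I*√23)) - 2238 = (101 + I*√23) - 2238 = -2137 + I*√23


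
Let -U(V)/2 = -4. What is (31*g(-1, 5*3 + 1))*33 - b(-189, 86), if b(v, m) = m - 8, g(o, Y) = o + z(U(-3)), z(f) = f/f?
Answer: -78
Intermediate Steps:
U(V) = 8 (U(V) = -2*(-4) = 8)
z(f) = 1
g(o, Y) = 1 + o (g(o, Y) = o + 1 = 1 + o)
b(v, m) = -8 + m
(31*g(-1, 5*3 + 1))*33 - b(-189, 86) = (31*(1 - 1))*33 - (-8 + 86) = (31*0)*33 - 1*78 = 0*33 - 78 = 0 - 78 = -78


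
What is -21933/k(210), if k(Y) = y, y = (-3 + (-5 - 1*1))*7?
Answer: 2437/7 ≈ 348.14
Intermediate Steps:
y = -63 (y = (-3 + (-5 - 1))*7 = (-3 - 6)*7 = -9*7 = -63)
k(Y) = -63
-21933/k(210) = -21933/(-63) = -21933*(-1/63) = 2437/7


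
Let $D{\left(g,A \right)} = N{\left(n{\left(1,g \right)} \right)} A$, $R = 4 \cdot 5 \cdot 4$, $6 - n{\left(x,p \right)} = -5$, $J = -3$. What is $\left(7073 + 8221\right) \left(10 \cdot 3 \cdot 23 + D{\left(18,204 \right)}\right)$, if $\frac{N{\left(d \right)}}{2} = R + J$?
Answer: $491029164$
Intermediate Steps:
$n{\left(x,p \right)} = 11$ ($n{\left(x,p \right)} = 6 - -5 = 6 + 5 = 11$)
$R = 80$ ($R = 20 \cdot 4 = 80$)
$N{\left(d \right)} = 154$ ($N{\left(d \right)} = 2 \left(80 - 3\right) = 2 \cdot 77 = 154$)
$D{\left(g,A \right)} = 154 A$
$\left(7073 + 8221\right) \left(10 \cdot 3 \cdot 23 + D{\left(18,204 \right)}\right) = \left(7073 + 8221\right) \left(10 \cdot 3 \cdot 23 + 154 \cdot 204\right) = 15294 \left(30 \cdot 23 + 31416\right) = 15294 \left(690 + 31416\right) = 15294 \cdot 32106 = 491029164$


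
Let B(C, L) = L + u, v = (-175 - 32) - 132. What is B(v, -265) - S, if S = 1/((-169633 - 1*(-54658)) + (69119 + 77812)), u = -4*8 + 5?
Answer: -9331153/31956 ≈ -292.00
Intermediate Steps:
u = -27 (u = -32 + 5 = -27)
v = -339 (v = -207 - 132 = -339)
B(C, L) = -27 + L (B(C, L) = L - 27 = -27 + L)
S = 1/31956 (S = 1/((-169633 + 54658) + 146931) = 1/(-114975 + 146931) = 1/31956 ≈ 3.1293e-5)
B(v, -265) - S = (-27 - 265) - 1*1/31956 = -292 - 1/31956 = -9331153/31956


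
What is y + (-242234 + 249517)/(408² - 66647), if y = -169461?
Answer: -16915081354/99817 ≈ -1.6946e+5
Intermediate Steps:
y + (-242234 + 249517)/(408² - 66647) = -169461 + (-242234 + 249517)/(408² - 66647) = -169461 + 7283/(166464 - 66647) = -169461 + 7283/99817 = -16915081354/99817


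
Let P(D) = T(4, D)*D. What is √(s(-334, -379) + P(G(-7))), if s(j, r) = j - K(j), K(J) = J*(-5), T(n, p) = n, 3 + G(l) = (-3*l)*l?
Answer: 2*I*√651 ≈ 51.029*I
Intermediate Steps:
G(l) = -3 - 3*l² (G(l) = -3 + (-3*l)*l = -3 - 3*l²)
K(J) = -5*J
s(j, r) = 6*j (s(j, r) = j - (-5)*j = j + 5*j = 6*j)
P(D) = 4*D
√(s(-334, -379) + P(G(-7))) = √(6*(-334) + 4*(-3 - 3*(-7)²)) = √(-2004 + 4*(-3 - 3*49)) = √(-2004 + 4*(-3 - 147)) = √(-2004 + 4*(-150)) = √(-2004 - 600) = √(-2604) = 2*I*√651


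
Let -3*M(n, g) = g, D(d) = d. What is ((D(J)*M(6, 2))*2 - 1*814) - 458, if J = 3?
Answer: -1276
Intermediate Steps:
M(n, g) = -g/3
((D(J)*M(6, 2))*2 - 1*814) - 458 = ((3*(-1/3*2))*2 - 1*814) - 458 = ((3*(-2/3))*2 - 814) - 458 = (-2*2 - 814) - 458 = (-4 - 814) - 458 = -818 - 458 = -1276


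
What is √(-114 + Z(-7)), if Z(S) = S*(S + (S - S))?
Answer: I*√65 ≈ 8.0623*I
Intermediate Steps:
Z(S) = S² (Z(S) = S*(S + 0) = S*S = S²)
√(-114 + Z(-7)) = √(-114 + (-7)²) = √(-114 + 49) = √(-65) = I*√65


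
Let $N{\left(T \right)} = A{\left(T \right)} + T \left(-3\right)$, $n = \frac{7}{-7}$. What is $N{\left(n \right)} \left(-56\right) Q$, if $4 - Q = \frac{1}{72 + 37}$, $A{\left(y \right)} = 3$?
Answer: $- \frac{146160}{109} \approx -1340.9$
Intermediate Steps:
$n = -1$ ($n = 7 \left(- \frac{1}{7}\right) = -1$)
$N{\left(T \right)} = 3 - 3 T$ ($N{\left(T \right)} = 3 + T \left(-3\right) = 3 - 3 T$)
$Q = \frac{435}{109}$ ($Q = 4 - \frac{1}{72 + 37} = 4 - \frac{1}{109} = \frac{435}{109} \approx 3.9908$)
$N{\left(n \right)} \left(-56\right) Q = \left(3 - -3\right) \left(-56\right) \frac{435}{109} = \left(3 + 3\right) \left(-56\right) \frac{435}{109} = 6 \left(-56\right) \frac{435}{109} = \left(-336\right) \frac{435}{109} = - \frac{146160}{109}$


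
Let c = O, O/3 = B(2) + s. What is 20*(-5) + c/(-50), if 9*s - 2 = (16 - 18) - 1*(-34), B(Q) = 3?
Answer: -15061/150 ≈ -100.41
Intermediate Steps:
s = 34/9 (s = 2/9 + ((16 - 18) - 1*(-34))/9 = 2/9 + (-2 + 34)/9 = 2/9 + (⅑)*32 = 2/9 + 32/9 = 34/9 ≈ 3.7778)
O = 61/3 (O = 3*(3 + 34/9) = 3*(61/9) = 61/3 ≈ 20.333)
c = 61/3 ≈ 20.333
20*(-5) + c/(-50) = 20*(-5) + (61/3)/(-50) = -100 + (61/3)*(-1/50) = -100 - 61/150 = -15061/150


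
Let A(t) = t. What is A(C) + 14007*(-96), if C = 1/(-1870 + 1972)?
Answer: -137156543/102 ≈ -1.3447e+6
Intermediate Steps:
C = 1/102 ≈ 0.0098039
A(C) + 14007*(-96) = 1/102 + 14007*(-96) = 1/102 - 1344672 = -137156543/102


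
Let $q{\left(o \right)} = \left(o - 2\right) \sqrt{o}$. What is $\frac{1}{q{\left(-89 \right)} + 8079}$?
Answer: $\frac{8079}{66007250} + \frac{91 i \sqrt{89}}{66007250} \approx 0.0001224 + 1.3006 \cdot 10^{-5} i$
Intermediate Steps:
$q{\left(o \right)} = \sqrt{o} \left(-2 + o\right)$ ($q{\left(o \right)} = \left(-2 + o\right) \sqrt{o} = \sqrt{o} \left(-2 + o\right)$)
$\frac{1}{q{\left(-89 \right)} + 8079} = \frac{1}{\sqrt{-89} \left(-2 - 89\right) + 8079} = \frac{1}{i \sqrt{89} \left(-91\right) + 8079} = \frac{1}{- 91 i \sqrt{89} + 8079} = \frac{1}{8079 - 91 i \sqrt{89}}$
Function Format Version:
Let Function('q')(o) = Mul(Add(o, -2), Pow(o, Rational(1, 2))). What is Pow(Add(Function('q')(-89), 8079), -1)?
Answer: Add(Rational(8079, 66007250), Mul(Rational(91, 66007250), I, Pow(89, Rational(1, 2)))) ≈ Add(0.00012240, Mul(1.3006e-5, I))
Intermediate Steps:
Function('q')(o) = Mul(Pow(o, Rational(1, 2)), Add(-2, o)) (Function('q')(o) = Mul(Add(-2, o), Pow(o, Rational(1, 2))) = Mul(Pow(o, Rational(1, 2)), Add(-2, o)))
Pow(Add(Function('q')(-89), 8079), -1) = Pow(Add(Mul(Pow(-89, Rational(1, 2)), Add(-2, -89)), 8079), -1) = Pow(Add(Mul(Mul(I, Pow(89, Rational(1, 2))), -91), 8079), -1) = Pow(Add(Mul(-91, I, Pow(89, Rational(1, 2))), 8079), -1) = Pow(Add(8079, Mul(-91, I, Pow(89, Rational(1, 2)))), -1)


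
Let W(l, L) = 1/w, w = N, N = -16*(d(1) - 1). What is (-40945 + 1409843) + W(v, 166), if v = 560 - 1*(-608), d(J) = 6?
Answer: 109511839/80 ≈ 1.3689e+6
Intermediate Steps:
v = 1168 (v = 560 + 608 = 1168)
N = -80 (N = -16*(6 - 1) = -16*5 = -80)
w = -80
W(l, L) = -1/80 (W(l, L) = 1/(-80) = -1/80)
(-40945 + 1409843) + W(v, 166) = (-40945 + 1409843) - 1/80 = 1368898 - 1/80 = 109511839/80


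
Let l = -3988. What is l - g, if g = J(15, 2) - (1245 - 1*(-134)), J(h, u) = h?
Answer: -2624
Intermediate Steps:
g = -1364 (g = 15 - (1245 - 1*(-134)) = 15 - (1245 + 134) = 15 - 1*1379 = 15 - 1379 = -1364)
l - g = -3988 - 1*(-1364) = -3988 + 1364 = -2624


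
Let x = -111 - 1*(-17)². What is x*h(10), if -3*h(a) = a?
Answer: 4000/3 ≈ 1333.3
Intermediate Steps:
h(a) = -a/3
x = -400 (x = -111 - 1*289 = -111 - 289 = -400)
x*h(10) = -(-400)*10/3 = -400*(-10/3) = 4000/3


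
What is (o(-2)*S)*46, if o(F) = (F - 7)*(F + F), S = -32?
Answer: -52992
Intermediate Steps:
o(F) = 2*F*(-7 + F) (o(F) = (-7 + F)*(2*F) = 2*F*(-7 + F))
(o(-2)*S)*46 = ((2*(-2)*(-7 - 2))*(-32))*46 = ((2*(-2)*(-9))*(-32))*46 = (36*(-32))*46 = -1152*46 = -52992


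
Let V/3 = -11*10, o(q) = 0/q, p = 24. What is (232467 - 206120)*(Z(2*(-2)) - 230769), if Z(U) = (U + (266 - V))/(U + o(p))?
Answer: -6083970199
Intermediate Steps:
o(q) = 0
V = -330 (V = 3*(-11*10) = 3*(-110) = -330)
Z(U) = (596 + U)/U (Z(U) = (U + (266 - 1*(-330)))/(U + 0) = (U + (266 + 330))/U = (U + 596)/U = (596 + U)/U)
(232467 - 206120)*(Z(2*(-2)) - 230769) = (232467 - 206120)*((596 + 2*(-2))/((2*(-2))) - 230769) = 26347*((596 - 4)/(-4) - 230769) = 26347*(-1/4*592 - 230769) = 26347*(-148 - 230769) = 26347*(-230917) = -6083970199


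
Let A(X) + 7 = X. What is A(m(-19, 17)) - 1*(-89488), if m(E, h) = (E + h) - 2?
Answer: 89477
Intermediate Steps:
m(E, h) = -2 + E + h
A(X) = -7 + X
A(m(-19, 17)) - 1*(-89488) = (-7 + (-2 - 19 + 17)) - 1*(-89488) = (-7 - 4) + 89488 = -11 + 89488 = 89477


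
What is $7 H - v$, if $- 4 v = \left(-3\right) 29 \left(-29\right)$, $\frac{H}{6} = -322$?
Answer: $- \frac{51573}{4} \approx -12893.0$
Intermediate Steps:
$H = -1932$ ($H = 6 \left(-322\right) = -1932$)
$v = - \frac{2523}{4}$ ($v = - \frac{\left(-3\right) 29 \left(-29\right)}{4} = - \frac{\left(-87\right) \left(-29\right)}{4} = \left(- \frac{1}{4}\right) 2523 = - \frac{2523}{4} \approx -630.75$)
$7 H - v = 7 \left(-1932\right) - - \frac{2523}{4} = -13524 + \frac{2523}{4} = - \frac{51573}{4}$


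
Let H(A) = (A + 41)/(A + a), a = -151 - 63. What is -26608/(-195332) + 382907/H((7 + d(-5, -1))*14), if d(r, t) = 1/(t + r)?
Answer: -1327592779237/4004306 ≈ -3.3154e+5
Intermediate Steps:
a = -214
d(r, t) = 1/(r + t)
H(A) = (41 + A)/(-214 + A) (H(A) = (A + 41)/(A - 214) = (41 + A)/(-214 + A))
-26608/(-195332) + 382907/H((7 + d(-5, -1))*14) = -26608/(-195332) + 382907/(((41 + (7 + 1/(-5 - 1))*14)/(-214 + (7 + 1/(-5 - 1))*14))) = -26608*(-1/195332) + 382907/(((41 + (7 + 1/(-6))*14)/(-214 + (7 + 1/(-6))*14))) = 6652/48833 + 382907/(((41 + (7 - ⅙)*14)/(-214 + (7 - ⅙)*14))) = 6652/48833 + 382907/(((41 + (41/6)*14)/(-214 + (41/6)*14))) = 6652/48833 + 382907/(((41 + 287/3)/(-214 + 287/3))) = 6652/48833 + 382907/(((410/3)/(-355/3))) = 6652/48833 + 382907/((-3/355*410/3)) = 6652/48833 + 382907/(-82/71) = 6652/48833 + 382907*(-71/82) = 6652/48833 - 27186397/82 = -1327592779237/4004306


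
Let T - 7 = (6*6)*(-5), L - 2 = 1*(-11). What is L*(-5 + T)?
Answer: 1602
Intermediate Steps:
L = -9 (L = 2 + 1*(-11) = 2 - 11 = -9)
T = -173 (T = 7 + (6*6)*(-5) = 7 + 36*(-5) = 7 - 180 = -173)
L*(-5 + T) = -9*(-5 - 173) = -9*(-178) = 1602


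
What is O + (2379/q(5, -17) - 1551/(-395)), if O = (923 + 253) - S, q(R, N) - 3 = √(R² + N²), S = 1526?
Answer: -145942/395 + 39*√314/5 ≈ -231.26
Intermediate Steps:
q(R, N) = 3 + √(N² + R²) (q(R, N) = 3 + √(R² + N²) = 3 + √(N² + R²))
O = -350 (O = (923 + 253) - 1*1526 = 1176 - 1526 = -350)
O + (2379/q(5, -17) - 1551/(-395)) = -350 + (2379/(3 + √((-17)² + 5²)) - 1551/(-395)) = -350 + (2379/(3 + √(289 + 25)) - 1551*(-1/395)) = -350 + (2379/(3 + √314) + 1551/395) = -350 + (1551/395 + 2379/(3 + √314)) = -136699/395 + 2379/(3 + √314)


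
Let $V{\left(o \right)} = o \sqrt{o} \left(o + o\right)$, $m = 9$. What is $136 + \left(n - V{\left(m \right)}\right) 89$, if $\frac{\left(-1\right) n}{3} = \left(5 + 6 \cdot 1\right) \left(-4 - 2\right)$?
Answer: $-25496$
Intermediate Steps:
$V{\left(o \right)} = 2 o^{\frac{5}{2}}$ ($V{\left(o \right)} = o^{\frac{3}{2}} \cdot 2 o = 2 o^{\frac{5}{2}}$)
$n = 198$ ($n = - 3 \left(5 + 6 \cdot 1\right) \left(-4 - 2\right) = - 3 \left(5 + 6\right) \left(-6\right) = - 3 \cdot 11 \left(-6\right) = \left(-3\right) \left(-66\right) = 198$)
$136 + \left(n - V{\left(m \right)}\right) 89 = 136 + \left(198 - 2 \cdot 9^{\frac{5}{2}}\right) 89 = 136 + \left(198 - 2 \cdot 243\right) 89 = 136 + \left(198 - 486\right) 89 = 136 - 25632 = -25496$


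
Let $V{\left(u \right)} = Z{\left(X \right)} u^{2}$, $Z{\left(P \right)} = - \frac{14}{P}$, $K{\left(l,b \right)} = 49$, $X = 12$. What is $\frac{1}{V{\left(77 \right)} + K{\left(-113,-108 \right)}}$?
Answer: $- \frac{6}{41209} \approx -0.0001456$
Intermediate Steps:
$V{\left(u \right)} = - \frac{7 u^{2}}{6}$ ($V{\left(u \right)} = - \frac{14}{12} u^{2} = \left(-14\right) \frac{1}{12} u^{2} = - \frac{7 u^{2}}{6}$)
$\frac{1}{V{\left(77 \right)} + K{\left(-113,-108 \right)}} = \frac{1}{- \frac{7 \cdot 77^{2}}{6} + 49} = \frac{1}{\left(- \frac{7}{6}\right) 5929 + 49} = \frac{1}{- \frac{41503}{6} + 49} = \frac{1}{- \frac{41209}{6}} = - \frac{6}{41209}$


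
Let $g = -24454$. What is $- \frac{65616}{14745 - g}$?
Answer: $- \frac{65616}{39199} \approx -1.6739$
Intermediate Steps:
$- \frac{65616}{14745 - g} = - \frac{65616}{14745 - -24454} = - \frac{65616}{14745 + 24454} = - \frac{65616}{39199}$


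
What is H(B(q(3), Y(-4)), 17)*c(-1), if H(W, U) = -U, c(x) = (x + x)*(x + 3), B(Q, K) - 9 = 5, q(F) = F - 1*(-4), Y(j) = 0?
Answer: 68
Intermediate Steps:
q(F) = 4 + F (q(F) = F + 4 = 4 + F)
B(Q, K) = 14 (B(Q, K) = 9 + 5 = 14)
c(x) = 2*x*(3 + x) (c(x) = (2*x)*(3 + x) = 2*x*(3 + x))
H(B(q(3), Y(-4)), 17)*c(-1) = (-1*17)*(2*(-1)*(3 - 1)) = -34*(-1)*2 = -17*(-4) = 68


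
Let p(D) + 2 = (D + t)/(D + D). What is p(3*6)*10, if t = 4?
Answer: -125/9 ≈ -13.889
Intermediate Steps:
p(D) = -2 + (4 + D)/(2*D) (p(D) = -2 + (D + 4)/(D + D) = -2 + (4 + D)/((2*D)) = -2 + (4 + D)*(1/(2*D)) = -2 + (4 + D)/(2*D))
p(3*6)*10 = (-3/2 + 2/((3*6)))*10 = (-3/2 + 2/18)*10 = (-3/2 + 2*(1/18))*10 = (-3/2 + 1/9)*10 = -25/18*10 = -125/9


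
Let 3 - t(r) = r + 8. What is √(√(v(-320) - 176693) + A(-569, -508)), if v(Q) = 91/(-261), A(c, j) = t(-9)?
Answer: √(30276 + 174*I*√334347989)/87 ≈ 14.567 + 14.429*I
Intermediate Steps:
t(r) = -5 - r (t(r) = 3 - (r + 8) = 3 - (8 + r) = 3 + (-8 - r) = -5 - r)
A(c, j) = 4 (A(c, j) = -5 - 1*(-9) = -5 + 9 = 4)
v(Q) = -91/261 (v(Q) = 91*(-1/261) = -91/261)
√(√(v(-320) - 176693) + A(-569, -508)) = √(√(-91/261 - 176693) + 4) = √(√(-46116964/261) + 4) = √(2*I*√334347989/87 + 4) = √(4 + 2*I*√334347989/87)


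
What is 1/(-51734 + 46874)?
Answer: -1/4860 ≈ -0.00020576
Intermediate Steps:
1/(-51734 + 46874) = 1/(-4860) = -1/4860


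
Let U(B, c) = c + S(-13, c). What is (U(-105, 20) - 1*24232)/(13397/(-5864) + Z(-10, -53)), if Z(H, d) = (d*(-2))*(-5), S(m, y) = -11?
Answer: 142043672/3121317 ≈ 45.508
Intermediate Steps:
Z(H, d) = 10*d (Z(H, d) = -2*d*(-5) = 10*d)
U(B, c) = -11 + c (U(B, c) = c - 11 = -11 + c)
(U(-105, 20) - 1*24232)/(13397/(-5864) + Z(-10, -53)) = ((-11 + 20) - 1*24232)/(13397/(-5864) + 10*(-53)) = (9 - 24232)/(13397*(-1/5864) - 530) = -24223/(-13397/5864 - 530) = -24223/(-3121317/5864) = -24223*(-5864/3121317) = 142043672/3121317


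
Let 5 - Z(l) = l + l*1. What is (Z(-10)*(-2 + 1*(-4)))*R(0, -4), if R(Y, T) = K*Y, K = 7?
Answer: 0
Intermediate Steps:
R(Y, T) = 7*Y
Z(l) = 5 - 2*l (Z(l) = 5 - (l + l*1) = 5 - (l + l) = 5 - 2*l)
(Z(-10)*(-2 + 1*(-4)))*R(0, -4) = ((5 - 2*(-10))*(-2 + 1*(-4)))*(7*0) = ((5 + 20)*(-2 - 4))*0 = (25*(-6))*0 = -150*0 = 0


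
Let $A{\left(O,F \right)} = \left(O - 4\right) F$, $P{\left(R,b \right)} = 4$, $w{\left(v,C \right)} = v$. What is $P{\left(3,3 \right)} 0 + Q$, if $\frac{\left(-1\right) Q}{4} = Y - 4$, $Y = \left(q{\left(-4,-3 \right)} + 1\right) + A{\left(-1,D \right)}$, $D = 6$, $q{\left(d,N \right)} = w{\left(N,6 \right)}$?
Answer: $144$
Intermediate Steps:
$q{\left(d,N \right)} = N$
$A{\left(O,F \right)} = F \left(-4 + O\right)$ ($A{\left(O,F \right)} = \left(-4 + O\right) F = F \left(-4 + O\right)$)
$Y = -32$ ($Y = \left(-3 + 1\right) + 6 \left(-4 - 1\right) = -2 + 6 \left(-5\right) = -2 - 30 = -32$)
$Q = 144$ ($Q = - 4 \left(-32 - 4\right) = \left(-4\right) \left(-36\right) = 144$)
$P{\left(3,3 \right)} 0 + Q = 4 \cdot 0 + 144 = 0 + 144 = 144$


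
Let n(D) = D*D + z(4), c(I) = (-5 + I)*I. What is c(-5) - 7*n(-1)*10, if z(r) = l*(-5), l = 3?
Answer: 1030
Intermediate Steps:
c(I) = I*(-5 + I)
z(r) = -15 (z(r) = 3*(-5) = -15)
n(D) = -15 + D² (n(D) = D*D - 15 = D² - 15 = -15 + D²)
c(-5) - 7*n(-1)*10 = -5*(-5 - 5) - 7*(-15 + (-1)²)*10 = -5*(-10) - 7*(-15 + 1)*10 = 50 - 7*(-14)*10 = 50 + 98*10 = 50 + 980 = 1030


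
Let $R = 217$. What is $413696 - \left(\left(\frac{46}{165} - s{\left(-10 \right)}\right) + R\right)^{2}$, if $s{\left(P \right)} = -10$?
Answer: $\frac{9856548599}{27225} \approx 3.6204 \cdot 10^{5}$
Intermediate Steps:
$413696 - \left(\left(\frac{46}{165} - s{\left(-10 \right)}\right) + R\right)^{2} = 413696 - \left(\left(\frac{46}{165} - -10\right) + 217\right)^{2} = 413696 - \left(\left(46 \cdot \frac{1}{165} + 10\right) + 217\right)^{2} = 413696 - \left(\left(\frac{46}{165} + 10\right) + 217\right)^{2} = 413696 - \left(\frac{1696}{165} + 217\right)^{2} = 413696 - \left(\frac{37501}{165}\right)^{2} = 413696 - \frac{1406325001}{27225} = \frac{9856548599}{27225}$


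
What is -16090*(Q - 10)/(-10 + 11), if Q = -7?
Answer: 273530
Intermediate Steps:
-16090*(Q - 10)/(-10 + 11) = -16090*(-7 - 10)/(-10 + 11) = -(-273530)/1 = -(-273530) = -16090*(-17) = 273530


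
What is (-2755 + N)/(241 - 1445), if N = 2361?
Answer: 197/602 ≈ 0.32724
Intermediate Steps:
(-2755 + N)/(241 - 1445) = (-2755 + 2361)/(241 - 1445) = -394/(-1204) = -394*(-1/1204) = 197/602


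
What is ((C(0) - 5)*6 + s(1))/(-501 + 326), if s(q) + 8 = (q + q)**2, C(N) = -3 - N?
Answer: 52/175 ≈ 0.29714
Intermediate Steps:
s(q) = -8 + 4*q**2 (s(q) = -8 + (q + q)**2 = -8 + (2*q)**2 = -8 + 4*q**2)
((C(0) - 5)*6 + s(1))/(-501 + 326) = (((-3 - 1*0) - 5)*6 + (-8 + 4*1**2))/(-501 + 326) = (((-3 + 0) - 5)*6 + (-8 + 4*1))/(-175) = ((-3 - 5)*6 + (-8 + 4))*(-1/175) = (-8*6 - 4)*(-1/175) = (-48 - 4)*(-1/175) = -52*(-1/175) = 52/175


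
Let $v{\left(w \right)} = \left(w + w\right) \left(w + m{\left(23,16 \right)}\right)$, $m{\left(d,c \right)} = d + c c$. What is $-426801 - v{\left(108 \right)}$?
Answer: $-510393$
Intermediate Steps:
$m{\left(d,c \right)} = d + c^{2}$
$v{\left(w \right)} = 2 w \left(279 + w\right)$ ($v{\left(w \right)} = \left(w + w\right) \left(w + \left(23 + 16^{2}\right)\right) = 2 w \left(w + \left(23 + 256\right)\right) = 2 w \left(w + 279\right) = 2 w \left(279 + w\right)$)
$-426801 - v{\left(108 \right)} = -426801 - 2 \cdot 108 \left(279 + 108\right) = -426801 - 2 \cdot 108 \cdot 387 = -426801 - 83592 = -510393$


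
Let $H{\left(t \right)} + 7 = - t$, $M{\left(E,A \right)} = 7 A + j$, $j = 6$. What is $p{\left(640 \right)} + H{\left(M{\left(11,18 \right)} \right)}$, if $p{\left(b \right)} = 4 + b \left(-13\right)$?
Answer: $-8455$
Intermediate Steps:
$M{\left(E,A \right)} = 6 + 7 A$ ($M{\left(E,A \right)} = 7 A + 6 = 6 + 7 A$)
$H{\left(t \right)} = -7 - t$
$p{\left(b \right)} = 4 - 13 b$
$p{\left(640 \right)} + H{\left(M{\left(11,18 \right)} \right)} = \left(4 - 8320\right) - \left(13 + 126\right) = \left(4 - 8320\right) - 139 = -8316 - 139 = -8455$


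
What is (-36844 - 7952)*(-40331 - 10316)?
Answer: 2268783012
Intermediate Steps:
(-36844 - 7952)*(-40331 - 10316) = -44796*(-50647) = 2268783012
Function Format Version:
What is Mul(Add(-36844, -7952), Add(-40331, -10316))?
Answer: 2268783012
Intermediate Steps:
Mul(Add(-36844, -7952), Add(-40331, -10316)) = Mul(-44796, -50647) = 2268783012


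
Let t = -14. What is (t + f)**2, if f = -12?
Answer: 676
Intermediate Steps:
(t + f)**2 = (-14 - 12)**2 = (-26)**2 = 676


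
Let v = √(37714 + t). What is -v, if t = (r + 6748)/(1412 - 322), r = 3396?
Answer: -√11204765090/545 ≈ -194.22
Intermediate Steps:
t = 5072/545 (t = (3396 + 6748)/(1412 - 322) = 10144/1090 = 10144*(1/1090) = 5072/545 ≈ 9.3064)
v = √11204765090/545 (v = √(37714 + 5072/545) = √(20559202/545) = √11204765090/545 ≈ 194.22)
-v = -√11204765090/545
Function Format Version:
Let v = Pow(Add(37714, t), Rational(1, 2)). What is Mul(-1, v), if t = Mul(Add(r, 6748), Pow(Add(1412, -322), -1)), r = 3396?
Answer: Mul(Rational(-1, 545), Pow(11204765090, Rational(1, 2))) ≈ -194.22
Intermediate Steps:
t = Rational(5072, 545) (t = Mul(Add(3396, 6748), Pow(Add(1412, -322), -1)) = Mul(10144, Pow(1090, -1)) = Mul(10144, Rational(1, 1090)) = Rational(5072, 545) ≈ 9.3064)
v = Mul(Rational(1, 545), Pow(11204765090, Rational(1, 2))) (v = Pow(Add(37714, Rational(5072, 545)), Rational(1, 2)) = Pow(Rational(20559202, 545), Rational(1, 2)) = Mul(Rational(1, 545), Pow(11204765090, Rational(1, 2))) ≈ 194.22)
Mul(-1, v) = Mul(-1, Mul(Rational(1, 545), Pow(11204765090, Rational(1, 2)))) = Mul(Rational(-1, 545), Pow(11204765090, Rational(1, 2)))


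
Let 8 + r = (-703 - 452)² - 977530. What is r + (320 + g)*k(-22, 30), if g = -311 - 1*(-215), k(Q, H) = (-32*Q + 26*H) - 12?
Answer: 686215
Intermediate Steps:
k(Q, H) = -12 - 32*Q + 26*H
g = -96 (g = -311 + 215 = -96)
r = 356487 (r = -8 + ((-703 - 452)² - 977530) = -8 + ((-1155)² - 977530) = -8 + (1334025 - 977530) = -8 + 356495 = 356487)
r + (320 + g)*k(-22, 30) = 356487 + (320 - 96)*(-12 - 32*(-22) + 26*30) = 356487 + 224*(-12 + 704 + 780) = 356487 + 224*1472 = 356487 + 329728 = 686215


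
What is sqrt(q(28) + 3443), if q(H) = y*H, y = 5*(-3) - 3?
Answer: sqrt(2939) ≈ 54.213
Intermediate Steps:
y = -18 (y = -15 - 3 = -18)
q(H) = -18*H
sqrt(q(28) + 3443) = sqrt(-18*28 + 3443) = sqrt(-504 + 3443) = sqrt(2939)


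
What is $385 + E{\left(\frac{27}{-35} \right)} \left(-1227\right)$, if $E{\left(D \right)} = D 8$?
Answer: $\frac{278507}{35} \approx 7957.3$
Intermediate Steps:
$E{\left(D \right)} = 8 D$
$385 + E{\left(\frac{27}{-35} \right)} \left(-1227\right) = 385 + 8 \frac{27}{-35} \left(-1227\right) = 385 + 8 \cdot 27 \left(- \frac{1}{35}\right) \left(-1227\right) = 385 + 8 \left(- \frac{27}{35}\right) \left(-1227\right) = 385 - - \frac{265032}{35} = 385 + \frac{265032}{35} = \frac{278507}{35}$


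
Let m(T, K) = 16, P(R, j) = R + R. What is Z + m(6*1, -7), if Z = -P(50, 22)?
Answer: -84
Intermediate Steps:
P(R, j) = 2*R
Z = -100 (Z = -2*50 = -1*100 = -100)
Z + m(6*1, -7) = -100 + 16 = -84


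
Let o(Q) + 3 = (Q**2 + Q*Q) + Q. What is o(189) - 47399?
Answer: 24229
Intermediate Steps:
o(Q) = -3 + Q + 2*Q**2 (o(Q) = -3 + ((Q**2 + Q*Q) + Q) = -3 + ((Q**2 + Q**2) + Q) = -3 + (2*Q**2 + Q) = -3 + (Q + 2*Q**2) = -3 + Q + 2*Q**2)
o(189) - 47399 = (-3 + 189 + 2*189**2) - 47399 = (-3 + 189 + 2*35721) - 47399 = (-3 + 189 + 71442) - 47399 = 71628 - 47399 = 24229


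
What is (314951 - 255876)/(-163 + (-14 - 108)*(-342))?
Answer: 425/299 ≈ 1.4214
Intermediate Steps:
(314951 - 255876)/(-163 + (-14 - 108)*(-342)) = 59075/(-163 - 122*(-342)) = 59075/(-163 + 41724) = 59075/41561 = 59075*(1/41561) = 425/299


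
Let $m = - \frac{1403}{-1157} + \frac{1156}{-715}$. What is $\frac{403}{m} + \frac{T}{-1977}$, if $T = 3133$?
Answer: $- \frac{5642283868}{5649607} \approx -998.7$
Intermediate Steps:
$m = - \frac{25719}{63635}$ ($m = \left(-1403\right) \left(- \frac{1}{1157}\right) + 1156 \left(- \frac{1}{715}\right) = \frac{1403}{1157} - \frac{1156}{715} = - \frac{25719}{63635} \approx -0.40416$)
$\frac{403}{m} + \frac{T}{-1977} = \frac{403}{- \frac{25719}{63635}} + \frac{3133}{-1977} = 403 \left(- \frac{63635}{25719}\right) + 3133 \left(- \frac{1}{1977}\right) = - \frac{25644905}{25719} - \frac{3133}{1977} = - \frac{5642283868}{5649607}$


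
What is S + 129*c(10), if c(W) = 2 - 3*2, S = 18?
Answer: -498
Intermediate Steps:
c(W) = -4 (c(W) = 2 - 6 = -4)
S + 129*c(10) = 18 + 129*(-4) = 18 - 516 = -498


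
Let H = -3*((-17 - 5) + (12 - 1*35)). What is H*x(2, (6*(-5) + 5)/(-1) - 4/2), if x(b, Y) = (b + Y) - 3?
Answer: 2970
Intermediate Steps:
x(b, Y) = -3 + Y + b (x(b, Y) = (Y + b) - 3 = -3 + Y + b)
H = 135 (H = -3*(-22 + (12 - 35)) = -3*(-22 - 23) = -3*(-45) = 135)
H*x(2, (6*(-5) + 5)/(-1) - 4/2) = 135*(-3 + ((6*(-5) + 5)/(-1) - 4/2) + 2) = 135*(-3 + ((-30 + 5)*(-1) - 4*½) + 2) = 135*(-3 + (-25*(-1) - 2) + 2) = 135*(-3 + (25 - 2) + 2) = 135*(-3 + 23 + 2) = 135*22 = 2970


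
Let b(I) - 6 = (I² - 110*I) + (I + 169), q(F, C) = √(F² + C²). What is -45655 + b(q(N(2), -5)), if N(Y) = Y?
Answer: -45451 - 109*√29 ≈ -46038.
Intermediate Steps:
q(F, C) = √(C² + F²)
b(I) = 175 + I² - 109*I (b(I) = 6 + ((I² - 110*I) + (I + 169)) = 6 + ((I² - 110*I) + (169 + I)) = 6 + (169 + I² - 109*I) = 175 + I² - 109*I)
-45655 + b(q(N(2), -5)) = -45655 + (175 + (√((-5)² + 2²))² - 109*√((-5)² + 2²)) = -45655 + (175 + (√(25 + 4))² - 109*√(25 + 4)) = -45655 + (175 + (√29)² - 109*√29) = -45655 + (175 + 29 - 109*√29) = -45655 + (204 - 109*√29) = -45451 - 109*√29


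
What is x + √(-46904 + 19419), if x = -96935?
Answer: -96935 + I*√27485 ≈ -96935.0 + 165.79*I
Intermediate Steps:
x + √(-46904 + 19419) = -96935 + √(-46904 + 19419) = -96935 + √(-27485) = -96935 + I*√27485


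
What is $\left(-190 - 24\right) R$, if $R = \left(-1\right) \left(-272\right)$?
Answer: $-58208$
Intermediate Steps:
$R = 272$
$\left(-190 - 24\right) R = \left(-190 - 24\right) 272 = \left(-214\right) 272 = -58208$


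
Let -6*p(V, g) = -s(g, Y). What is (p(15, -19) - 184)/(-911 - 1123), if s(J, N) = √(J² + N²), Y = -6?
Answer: 92/1017 - √397/12204 ≈ 0.088830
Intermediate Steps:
p(V, g) = √(36 + g²)/6 (p(V, g) = -(-1)*√(g² + (-6)²)/6 = -(-1)*√(g² + 36)/6 = -(-1)*√(36 + g²)/6 = √(36 + g²)/6)
(p(15, -19) - 184)/(-911 - 1123) = (√(36 + (-19)²)/6 - 184)/(-911 - 1123) = (√(36 + 361)/6 - 184)/(-2034) = (√397/6 - 184)*(-1/2034) = (-184 + √397/6)*(-1/2034) = 92/1017 - √397/12204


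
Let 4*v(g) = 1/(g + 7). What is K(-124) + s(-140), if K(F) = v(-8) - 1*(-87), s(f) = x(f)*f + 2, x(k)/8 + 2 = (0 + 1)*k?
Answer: 636515/4 ≈ 1.5913e+5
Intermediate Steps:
x(k) = -16 + 8*k (x(k) = -16 + 8*((0 + 1)*k) = -16 + 8*(1*k) = -16 + 8*k)
v(g) = 1/(4*(7 + g)) (v(g) = 1/(4*(g + 7)) = 1/(4*(7 + g)))
s(f) = 2 + f*(-16 + 8*f) (s(f) = (-16 + 8*f)*f + 2 = f*(-16 + 8*f) + 2 = 2 + f*(-16 + 8*f))
K(F) = 347/4 (K(F) = 1/(4*(7 - 8)) - 1*(-87) = (1/4)/(-1) + 87 = (1/4)*(-1) + 87 = -1/4 + 87 = 347/4)
K(-124) + s(-140) = 347/4 + (2 + 8*(-140)*(-2 - 140)) = 347/4 + (2 + 8*(-140)*(-142)) = 347/4 + (2 + 159040) = 347/4 + 159042 = 636515/4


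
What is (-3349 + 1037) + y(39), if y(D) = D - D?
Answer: -2312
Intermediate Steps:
y(D) = 0
(-3349 + 1037) + y(39) = (-3349 + 1037) + 0 = -2312 + 0 = -2312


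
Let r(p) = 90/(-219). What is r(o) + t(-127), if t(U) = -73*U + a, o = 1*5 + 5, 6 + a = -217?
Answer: 660474/73 ≈ 9047.6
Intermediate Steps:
a = -223 (a = -6 - 217 = -223)
o = 10 (o = 5 + 5 = 10)
r(p) = -30/73 (r(p) = 90*(-1/219) = -30/73)
t(U) = -223 - 73*U (t(U) = -73*U - 223 = -223 - 73*U)
r(o) + t(-127) = -30/73 + (-223 - 73*(-127)) = -30/73 + (-223 + 9271) = -30/73 + 9048 = 660474/73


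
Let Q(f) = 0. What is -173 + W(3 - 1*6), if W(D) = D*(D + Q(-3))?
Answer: -164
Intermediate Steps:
W(D) = D² (W(D) = D*(D + 0) = D*D = D²)
-173 + W(3 - 1*6) = -173 + (3 - 1*6)² = -173 + (3 - 6)² = -173 + (-3)² = -173 + 9 = -164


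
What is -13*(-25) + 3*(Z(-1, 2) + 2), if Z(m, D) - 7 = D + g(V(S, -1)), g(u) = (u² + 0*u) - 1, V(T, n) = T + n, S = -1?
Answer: 367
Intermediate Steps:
g(u) = -1 + u² (g(u) = (u² + 0) - 1 = u² - 1 = -1 + u²)
Z(m, D) = 10 + D (Z(m, D) = 7 + (D + (-1 + (-1 - 1)²)) = 7 + (D + (-1 + (-2)²)) = 7 + (D + (-1 + 4)) = 7 + (D + 3) = 7 + (3 + D) = 10 + D)
-13*(-25) + 3*(Z(-1, 2) + 2) = -13*(-25) + 3*((10 + 2) + 2) = 325 + 3*(12 + 2) = 325 + 3*14 = 325 + 42 = 367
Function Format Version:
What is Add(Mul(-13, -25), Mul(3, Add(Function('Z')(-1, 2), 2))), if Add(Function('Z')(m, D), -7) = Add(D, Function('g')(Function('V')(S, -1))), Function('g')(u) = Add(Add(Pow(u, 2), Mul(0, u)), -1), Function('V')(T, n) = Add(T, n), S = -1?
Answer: 367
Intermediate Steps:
Function('g')(u) = Add(-1, Pow(u, 2)) (Function('g')(u) = Add(Add(Pow(u, 2), 0), -1) = Add(Pow(u, 2), -1) = Add(-1, Pow(u, 2)))
Function('Z')(m, D) = Add(10, D) (Function('Z')(m, D) = Add(7, Add(D, Add(-1, Pow(Add(-1, -1), 2)))) = Add(7, Add(D, Add(-1, Pow(-2, 2)))) = Add(7, Add(D, Add(-1, 4))) = Add(7, Add(D, 3)) = Add(7, Add(3, D)) = Add(10, D))
Add(Mul(-13, -25), Mul(3, Add(Function('Z')(-1, 2), 2))) = Add(Mul(-13, -25), Mul(3, Add(Add(10, 2), 2))) = Add(325, Mul(3, Add(12, 2))) = Add(325, Mul(3, 14)) = Add(325, 42) = 367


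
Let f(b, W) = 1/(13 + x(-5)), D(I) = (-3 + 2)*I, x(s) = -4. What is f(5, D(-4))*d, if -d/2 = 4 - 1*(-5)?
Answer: -2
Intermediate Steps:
D(I) = -I
d = -18 (d = -2*(4 - 1*(-5)) = -2*(4 + 5) = -2*9 = -18)
f(b, W) = 1/9 (f(b, W) = 1/(13 - 4) = 1/9)
f(5, D(-4))*d = (1/9)*(-18) = -2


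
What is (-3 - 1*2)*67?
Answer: -335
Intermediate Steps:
(-3 - 1*2)*67 = (-3 - 2)*67 = -5*67 = -335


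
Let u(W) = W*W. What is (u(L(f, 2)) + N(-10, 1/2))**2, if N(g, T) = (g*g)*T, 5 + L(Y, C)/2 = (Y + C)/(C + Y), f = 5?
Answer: 12996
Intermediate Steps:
L(Y, C) = -8 (L(Y, C) = -10 + 2*((Y + C)/(C + Y)) = -10 + 2*((C + Y)/(C + Y)) = -10 + 2*1 = -10 + 2 = -8)
N(g, T) = T*g**2 (N(g, T) = g**2*T = T*g**2)
u(W) = W**2
(u(L(f, 2)) + N(-10, 1/2))**2 = ((-8)**2 + (-10)**2/2)**2 = (64 + (1/2)*100)**2 = (64 + 50)**2 = 114**2 = 12996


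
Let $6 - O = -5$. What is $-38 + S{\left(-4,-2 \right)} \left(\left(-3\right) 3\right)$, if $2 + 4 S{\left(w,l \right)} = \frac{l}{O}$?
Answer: $- \frac{364}{11} \approx -33.091$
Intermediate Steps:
$O = 11$ ($O = 6 - -5 = 6 + 5 = 11$)
$S{\left(w,l \right)} = - \frac{1}{2} + \frac{l}{44}$ ($S{\left(w,l \right)} = - \frac{1}{2} + \frac{l \frac{1}{11}}{4} = - \frac{1}{2} + \frac{\frac{1}{11} l}{4} = - \frac{1}{2} + \frac{l}{44}$)
$-38 + S{\left(-4,-2 \right)} \left(\left(-3\right) 3\right) = -38 + \left(- \frac{1}{2} + \frac{1}{44} \left(-2\right)\right) \left(\left(-3\right) 3\right) = -38 + \left(- \frac{1}{2} - \frac{1}{22}\right) \left(-9\right) = -38 - - \frac{54}{11} = -38 + \frac{54}{11} = - \frac{364}{11}$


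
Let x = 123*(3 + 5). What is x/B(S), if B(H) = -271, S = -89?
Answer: -984/271 ≈ -3.6310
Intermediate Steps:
x = 984 (x = 123*8 = 984)
x/B(S) = 984/(-271) = 984*(-1/271) = -984/271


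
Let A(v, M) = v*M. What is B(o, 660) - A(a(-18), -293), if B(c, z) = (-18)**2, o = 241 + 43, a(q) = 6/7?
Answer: 4026/7 ≈ 575.14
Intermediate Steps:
a(q) = 6/7 (a(q) = 6*(1/7) = 6/7)
A(v, M) = M*v
o = 284
B(c, z) = 324
B(o, 660) - A(a(-18), -293) = 324 - (-293)*6/7 = 324 - 1*(-1758/7) = 324 + 1758/7 = 4026/7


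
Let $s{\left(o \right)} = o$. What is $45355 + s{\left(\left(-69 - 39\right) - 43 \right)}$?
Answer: $45204$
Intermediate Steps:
$45355 + s{\left(\left(-69 - 39\right) - 43 \right)} = 45355 - 151 = 45204$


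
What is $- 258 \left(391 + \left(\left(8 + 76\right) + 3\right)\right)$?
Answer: $-123324$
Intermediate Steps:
$- 258 \left(391 + \left(\left(8 + 76\right) + 3\right)\right) = - 258 \left(391 + \left(84 + 3\right)\right) = - 258 \left(391 + 87\right) = \left(-258\right) 478 = -123324$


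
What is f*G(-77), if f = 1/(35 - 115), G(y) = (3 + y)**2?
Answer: -1369/20 ≈ -68.450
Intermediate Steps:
f = -1/80 (f = 1/(-80) = -1/80 ≈ -0.012500)
f*G(-77) = -(3 - 77)**2/80 = -1/80*(-74)**2 = -1/80*5476 = -1369/20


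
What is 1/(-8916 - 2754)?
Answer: -1/11670 ≈ -8.5690e-5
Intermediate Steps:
1/(-8916 - 2754) = 1/(-11670) = -1/11670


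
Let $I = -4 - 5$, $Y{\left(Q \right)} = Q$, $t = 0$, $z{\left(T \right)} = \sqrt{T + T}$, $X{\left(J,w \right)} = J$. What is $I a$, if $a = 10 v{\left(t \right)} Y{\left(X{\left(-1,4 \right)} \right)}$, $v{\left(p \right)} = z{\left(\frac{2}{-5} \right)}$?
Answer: $36 i \sqrt{5} \approx 80.498 i$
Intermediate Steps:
$z{\left(T \right)} = \sqrt{2} \sqrt{T}$ ($z{\left(T \right)} = \sqrt{2 T} = \sqrt{2} \sqrt{T}$)
$v{\left(p \right)} = \frac{2 i \sqrt{5}}{5}$ ($v{\left(p \right)} = \sqrt{2} \sqrt{\frac{2}{-5}} = \sqrt{2} \sqrt{2 \left(- \frac{1}{5}\right)} = \sqrt{2} \sqrt{- \frac{2}{5}} = \sqrt{2} \frac{i \sqrt{10}}{5} = \frac{2 i \sqrt{5}}{5}$)
$I = -9$ ($I = -4 - 5 = -9$)
$a = - 4 i \sqrt{5}$ ($a = 10 \frac{2 i \sqrt{5}}{5} \left(-1\right) = 4 i \sqrt{5} \left(-1\right) = - 4 i \sqrt{5} \approx - 8.9443 i$)
$I a = - 9 \left(- 4 i \sqrt{5}\right) = 36 i \sqrt{5}$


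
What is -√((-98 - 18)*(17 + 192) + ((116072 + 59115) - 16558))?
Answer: -17*√465 ≈ -366.59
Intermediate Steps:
-√((-98 - 18)*(17 + 192) + ((116072 + 59115) - 16558)) = -√(-116*209 + (175187 - 16558)) = -√(-24244 + 158629) = -√134385 = -17*√465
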